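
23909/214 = 111 + 155/214 ≈ 111.72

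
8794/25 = 351+19/25 = 351.76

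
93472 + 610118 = 703590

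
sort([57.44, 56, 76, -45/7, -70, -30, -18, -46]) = [-70, -46, -30, -18, -45/7, 56, 57.44, 76]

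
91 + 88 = 179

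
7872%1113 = 81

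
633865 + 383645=1017510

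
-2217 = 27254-29471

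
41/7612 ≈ 0.00539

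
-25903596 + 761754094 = 735850498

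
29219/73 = 400 + 19/73 ≈ 400.26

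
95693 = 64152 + 31541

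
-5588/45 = -124 - 8/45 ≈ -124.18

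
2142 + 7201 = 9343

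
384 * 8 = 3072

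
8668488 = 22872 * 379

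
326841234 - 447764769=-120923535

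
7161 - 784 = 6377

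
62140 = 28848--33292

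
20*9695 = 193900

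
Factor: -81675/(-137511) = 5^2*11^1*463^(-1) = 275/463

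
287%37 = 28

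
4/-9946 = -2/4973 ≈ -0.000402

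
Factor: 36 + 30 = 2^1*3^1*11^1 = 66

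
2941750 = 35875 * 82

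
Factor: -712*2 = -1*2^4*89^1 = -1424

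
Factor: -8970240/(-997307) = 2^13*3^1*5^1*73^1*997307^(-1)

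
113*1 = 113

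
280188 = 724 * 387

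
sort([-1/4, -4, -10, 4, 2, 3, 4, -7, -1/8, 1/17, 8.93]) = [-10, -7, -4, -1/4, -1/8, 1/17, 2, 3, 4, 4, 8.93]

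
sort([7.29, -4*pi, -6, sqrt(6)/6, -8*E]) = [-8*E, -4*pi, -6, sqrt(6)/6, 7.29]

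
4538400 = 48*94550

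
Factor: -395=-1*5^1*79^1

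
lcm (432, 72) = 432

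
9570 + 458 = 10028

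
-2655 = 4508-7163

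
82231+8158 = 90389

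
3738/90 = 41+8/15 ≈ 41.53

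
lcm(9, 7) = 63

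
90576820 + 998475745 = 1089052565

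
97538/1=97538=97538.00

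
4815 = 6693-1878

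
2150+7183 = 9333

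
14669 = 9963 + 4706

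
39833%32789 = 7044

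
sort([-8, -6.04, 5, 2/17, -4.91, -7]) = [-8, -7, -6.04, -4.91, 2/17, 5]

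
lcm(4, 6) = 12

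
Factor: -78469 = -1*131^1*599^1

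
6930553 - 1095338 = 5835215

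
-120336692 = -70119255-50217437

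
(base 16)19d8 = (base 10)6616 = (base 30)7ag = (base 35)5e1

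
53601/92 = 582 + 57/92 ≈ 582.62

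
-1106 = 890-1996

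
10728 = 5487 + 5241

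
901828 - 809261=92567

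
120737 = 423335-302598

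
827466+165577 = 993043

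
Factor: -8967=-1*3^1*7^2*61^1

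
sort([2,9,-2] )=[-2,2,9] 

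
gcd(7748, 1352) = 52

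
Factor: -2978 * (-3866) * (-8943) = -1 * 2^2 * 3^1 * 11^1 * 271^1 * 1489^1 * 1933^1 = -102960293964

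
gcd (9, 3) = 3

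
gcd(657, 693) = 9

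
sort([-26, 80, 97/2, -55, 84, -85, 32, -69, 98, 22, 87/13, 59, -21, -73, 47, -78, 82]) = [-85, -78, -73, -69, -55, -26, -21, 87/13, 22, 32, 47, 97/2, 59, 80, 82, 84, 98]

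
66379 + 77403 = 143782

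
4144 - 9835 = -5691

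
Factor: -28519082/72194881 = -1*2^1*11^(-1)*177383^(-1)*385393^1 = -770786/1951213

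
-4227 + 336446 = 332219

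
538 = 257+281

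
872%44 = 36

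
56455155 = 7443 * 7585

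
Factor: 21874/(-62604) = -1*2^(-1)*3^(-2)*37^(-1)*47^(-1)*10937^1 = -10937/31302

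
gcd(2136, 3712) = 8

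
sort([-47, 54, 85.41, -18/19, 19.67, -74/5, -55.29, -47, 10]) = [-55.29, -47, -47, -74/5, -18/19, 10, 19.67, 54, 85.41]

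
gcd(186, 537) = 3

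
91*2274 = 206934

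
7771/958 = 8 + 107/958 ≈ 8.11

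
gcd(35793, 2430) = 9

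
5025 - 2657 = 2368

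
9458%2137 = 910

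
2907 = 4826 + -1919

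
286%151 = 135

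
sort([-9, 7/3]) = [-9, 7/3]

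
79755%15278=3365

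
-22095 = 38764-60859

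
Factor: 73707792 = 2^4*3^1*29^1*52951^1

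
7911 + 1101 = 9012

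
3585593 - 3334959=250634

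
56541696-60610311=-4068615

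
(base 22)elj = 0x1c59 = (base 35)5wc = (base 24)ce9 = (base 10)7257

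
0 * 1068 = 0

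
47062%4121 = 1731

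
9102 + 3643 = 12745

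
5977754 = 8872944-2895190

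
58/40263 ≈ 0.00144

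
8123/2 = 4061 + 1/2 = 4061.50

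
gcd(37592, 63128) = 8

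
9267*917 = 8497839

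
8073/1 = 8073 = 8073.00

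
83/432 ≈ 0.192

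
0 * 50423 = 0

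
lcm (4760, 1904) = 9520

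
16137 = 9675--6462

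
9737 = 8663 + 1074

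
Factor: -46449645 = -1*3^1*5^1*11^1*197^1*1429^1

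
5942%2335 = 1272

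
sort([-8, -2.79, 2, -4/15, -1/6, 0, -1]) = [-8, -2.79, -1, -4/15, -1/6, 0, 2]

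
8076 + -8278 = -202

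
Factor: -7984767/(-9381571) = 3^1 * 7^1 * 79^1 * 4813^1 * 9381571^(-1)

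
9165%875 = 415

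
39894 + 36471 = 76365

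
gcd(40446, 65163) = 2247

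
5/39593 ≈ 0.000126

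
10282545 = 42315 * 243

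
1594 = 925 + 669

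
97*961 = 93217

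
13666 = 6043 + 7623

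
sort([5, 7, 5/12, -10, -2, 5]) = [-10, -2, 5/12, 5, 5, 7]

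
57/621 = 19/207 ≈ 0.0918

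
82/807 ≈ 0.102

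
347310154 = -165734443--513044597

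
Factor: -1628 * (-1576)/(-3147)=-1 * 2^5 * 3^(-1) * 11^1 * 37^1 * 197^1 * 1049^(-1)=-2565728/3147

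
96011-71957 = 24054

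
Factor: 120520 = 2^3*5^1*23^1*131^1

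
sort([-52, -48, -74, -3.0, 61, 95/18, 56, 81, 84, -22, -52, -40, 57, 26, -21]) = [-74, -52, -52, -48, -40, -22, -21, -3.0, 95/18, 26, 56, 57, 61, 81, 84]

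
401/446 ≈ 0.899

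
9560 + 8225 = 17785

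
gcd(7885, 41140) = 5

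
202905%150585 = 52320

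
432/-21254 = -216/10627 ≈ -0.0203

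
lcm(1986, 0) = 0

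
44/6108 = 11/1527 ≈ 0.00720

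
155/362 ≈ 0.428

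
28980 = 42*690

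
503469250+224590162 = 728059412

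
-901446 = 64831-966277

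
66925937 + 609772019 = 676697956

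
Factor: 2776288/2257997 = 2^5*7^(-1)*101^1*859^1*322571^(-1)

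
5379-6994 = -1615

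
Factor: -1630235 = -1*5^1*29^1*11243^1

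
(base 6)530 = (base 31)6c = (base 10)198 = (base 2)11000110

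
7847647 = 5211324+2636323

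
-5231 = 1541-6772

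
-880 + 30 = -850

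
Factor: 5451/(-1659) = -1*7^(-1)*23^1 = -23/7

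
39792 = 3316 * 12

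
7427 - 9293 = -1866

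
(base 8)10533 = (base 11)337a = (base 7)15645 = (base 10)4443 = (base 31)4ja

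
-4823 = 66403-71226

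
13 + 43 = 56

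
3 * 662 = 1986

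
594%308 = 286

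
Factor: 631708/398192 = 2^(-2) * 7^2 * 11^1 * 41^(-1) * 293^1 * 607^(-1) = 157927/99548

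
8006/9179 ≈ 0.872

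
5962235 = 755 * 7897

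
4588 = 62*74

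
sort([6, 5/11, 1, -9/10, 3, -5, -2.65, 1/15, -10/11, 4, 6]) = [-5, -2.65, -10/11, -9/10, 1/15, 5/11, 1, 3, 4, 6, 6]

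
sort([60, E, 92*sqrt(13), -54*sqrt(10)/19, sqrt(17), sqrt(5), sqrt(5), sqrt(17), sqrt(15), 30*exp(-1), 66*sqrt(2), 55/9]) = [-54*sqrt(10)/19, sqrt(5), sqrt(5), E, sqrt(15), sqrt(17), sqrt(17), 55/9, 30*exp(-1), 60, 66*sqrt(2), 92*sqrt(13)]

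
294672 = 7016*42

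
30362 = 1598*19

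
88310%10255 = 6270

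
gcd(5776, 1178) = 38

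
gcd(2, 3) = 1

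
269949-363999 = -94050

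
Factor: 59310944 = 2^5 * 7^1 * 11^1 * 24071^1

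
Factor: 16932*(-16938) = -1*2^3*3^3*17^1*83^1*941^1 = -286794216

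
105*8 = 840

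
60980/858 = 30490/429 ≈ 71.07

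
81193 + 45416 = 126609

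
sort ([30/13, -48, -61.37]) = [-61.37, -48, 30/13]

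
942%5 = 2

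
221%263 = 221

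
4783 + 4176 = 8959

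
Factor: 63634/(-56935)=-1*2^1*5^(-1)*59^(-1)*193^(-1)*31817^1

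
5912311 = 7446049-1533738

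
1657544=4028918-2371374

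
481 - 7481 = -7000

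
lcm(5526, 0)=0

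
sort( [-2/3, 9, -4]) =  [-4, -2/3, 9]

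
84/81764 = 21/20441 ≈ 0.00103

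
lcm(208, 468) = 1872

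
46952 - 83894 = -36942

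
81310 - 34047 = 47263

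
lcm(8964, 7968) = 71712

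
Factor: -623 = -1 * 7^1 * 89^1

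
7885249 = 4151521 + 3733728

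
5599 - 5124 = 475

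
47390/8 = 5923 + 3/4 = 5923.75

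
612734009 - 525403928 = 87330081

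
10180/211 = 48 + 52/211≈48.25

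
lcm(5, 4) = 20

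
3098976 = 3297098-198122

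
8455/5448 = 1+3007/5448 ≈ 1.55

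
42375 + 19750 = 62125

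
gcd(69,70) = 1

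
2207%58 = 3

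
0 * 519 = 0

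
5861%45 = 11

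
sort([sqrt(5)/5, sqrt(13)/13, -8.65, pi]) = [-8.65, sqrt(13)/13, sqrt(5)/5, pi]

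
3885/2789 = 1 + 1096/2789 ≈ 1.39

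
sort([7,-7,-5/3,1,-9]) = [-9,-7,-5/3,1,7]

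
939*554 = 520206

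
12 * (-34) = -408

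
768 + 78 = 846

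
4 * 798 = 3192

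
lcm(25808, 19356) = 77424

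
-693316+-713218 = -1406534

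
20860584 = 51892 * 402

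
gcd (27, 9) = 9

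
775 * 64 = 49600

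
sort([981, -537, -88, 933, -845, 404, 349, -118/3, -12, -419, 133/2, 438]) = [-845, -537, -419, -88, -118/3, -12, 133/2, 349, 404, 438, 933, 981]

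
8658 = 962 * 9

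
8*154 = 1232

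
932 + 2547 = 3479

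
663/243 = 2 + 59/81 ≈ 2.73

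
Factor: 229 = 229^1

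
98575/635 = 19715/127 ≈ 155.24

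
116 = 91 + 25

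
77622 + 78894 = 156516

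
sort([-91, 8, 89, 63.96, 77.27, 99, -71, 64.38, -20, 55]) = [-91, -71, -20, 8, 55, 63.96, 64.38, 77.27, 89, 99]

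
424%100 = 24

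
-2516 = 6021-8537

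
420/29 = 14 + 14/29 ≈ 14.48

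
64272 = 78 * 824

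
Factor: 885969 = 3^2 * 7^4 * 41^1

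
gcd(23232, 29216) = 352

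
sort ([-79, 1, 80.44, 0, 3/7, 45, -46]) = [-79, -46, 0, 3/7, 1, 45, 80.44]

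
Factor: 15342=2^1 * 3^1 * 2557^1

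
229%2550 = 229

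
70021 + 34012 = 104033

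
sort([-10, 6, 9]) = [-10, 6, 9]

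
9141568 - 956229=8185339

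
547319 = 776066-228747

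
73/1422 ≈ 0.0513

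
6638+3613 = 10251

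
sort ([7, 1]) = [1, 7]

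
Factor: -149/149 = -1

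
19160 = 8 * 2395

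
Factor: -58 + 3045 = 29^1*103^1 = 2987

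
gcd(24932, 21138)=542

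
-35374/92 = -384 - 1/2 = -384.50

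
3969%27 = 0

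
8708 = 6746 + 1962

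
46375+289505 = 335880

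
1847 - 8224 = -6377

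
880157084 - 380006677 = 500150407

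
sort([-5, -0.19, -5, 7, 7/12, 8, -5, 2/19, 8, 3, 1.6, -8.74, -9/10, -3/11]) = [-8.74, -5, -5, -5, -9/10, -3/11, -0.19, 2/19, 7/12, 1.6, 3, 7, 8, 8]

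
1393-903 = 490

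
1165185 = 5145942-3980757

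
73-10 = 63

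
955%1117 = 955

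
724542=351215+373327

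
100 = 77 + 23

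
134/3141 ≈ 0.0427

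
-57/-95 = 3/5 = 0.60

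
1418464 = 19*74656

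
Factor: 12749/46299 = 3^(-1) * 19^1 * 23^(-1) = 19/69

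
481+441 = 922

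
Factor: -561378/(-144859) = 2^1*3^1*11^(-1)*13^(-1)*1013^(-1)*93563^1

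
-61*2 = -122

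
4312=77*56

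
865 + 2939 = 3804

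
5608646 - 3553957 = 2054689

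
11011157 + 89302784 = 100313941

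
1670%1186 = 484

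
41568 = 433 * 96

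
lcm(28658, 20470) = 143290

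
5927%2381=1165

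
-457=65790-66247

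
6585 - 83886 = -77301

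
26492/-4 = -6623 = -6623.00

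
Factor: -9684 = -1 * 2^2 * 3^2 * 269^1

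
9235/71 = 130 + 5/71 ≈ 130.07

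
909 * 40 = 36360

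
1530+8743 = 10273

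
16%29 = 16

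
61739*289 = 17842571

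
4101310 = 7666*535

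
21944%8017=5910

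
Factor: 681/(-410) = -1*2^(-1)*3^1*5^(-1)*41^(-1)*227^1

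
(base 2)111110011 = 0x1f3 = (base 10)499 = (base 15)234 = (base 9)614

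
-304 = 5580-5884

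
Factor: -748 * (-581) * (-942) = -1 * 2^3 * 3^1 * 7^1 * 11^1 * 17^1 * 83^1 * 157^1 = -409381896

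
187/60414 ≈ 0.00310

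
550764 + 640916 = 1191680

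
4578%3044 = 1534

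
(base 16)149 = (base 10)329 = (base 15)16e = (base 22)el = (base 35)9e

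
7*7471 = 52297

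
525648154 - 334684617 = 190963537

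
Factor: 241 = 241^1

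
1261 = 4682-3421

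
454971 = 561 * 811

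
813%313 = 187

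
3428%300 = 128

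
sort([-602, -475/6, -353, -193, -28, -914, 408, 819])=[-914, -602, -353, -193, -475/6, -28, 408, 819]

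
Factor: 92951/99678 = 2^(-1) * 3^(-1) * 37^(-1) * 449^(-1) * 92951^1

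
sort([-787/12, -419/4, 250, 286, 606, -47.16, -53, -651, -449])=[-651, -449, -419/4, -787/12, -53, -47.16, 250, 286, 606]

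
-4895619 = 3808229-8703848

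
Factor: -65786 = -1*2^1*7^1*37^1*127^1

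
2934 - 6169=-3235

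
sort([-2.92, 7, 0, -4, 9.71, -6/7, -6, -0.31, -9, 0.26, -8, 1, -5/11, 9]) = [-9, -8, -6, -4, -2.92, -6/7, -5/11, -0.31, 0, 0.26, 1, 7, 9, 9.71]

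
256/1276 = 64/319≈0.201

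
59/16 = 3 + 11/16 ≈ 3.69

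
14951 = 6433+8518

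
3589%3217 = 372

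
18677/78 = 239 + 35/78 ≈ 239.45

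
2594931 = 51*50881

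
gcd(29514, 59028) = 29514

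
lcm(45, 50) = 450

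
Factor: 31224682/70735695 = 2^1 * 3^ (-1) * 5^ (-1) * 17^1 * 23^ (-1) * 139^1 * 6607^1 * 205031^ (-1)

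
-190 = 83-273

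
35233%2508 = 121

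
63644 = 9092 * 7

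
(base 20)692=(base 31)2l9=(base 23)4k6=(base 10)2582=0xa16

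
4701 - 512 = 4189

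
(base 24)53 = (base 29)47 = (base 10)123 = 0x7b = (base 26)4j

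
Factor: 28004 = 2^2 * 7001^1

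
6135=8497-2362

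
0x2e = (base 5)141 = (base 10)46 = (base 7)64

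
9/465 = 3/155 ≈ 0.0194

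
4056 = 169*24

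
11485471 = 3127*3673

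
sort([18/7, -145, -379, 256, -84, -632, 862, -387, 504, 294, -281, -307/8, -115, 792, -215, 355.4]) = [-632, -387, -379, -281, -215, -145, -115, -84, -307/8, 18/7, 256, 294, 355.4, 504, 792, 862]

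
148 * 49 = 7252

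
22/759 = 2/69 ≈ 0.0290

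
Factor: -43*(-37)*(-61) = -1*37^1*43^1*61^1 = -97051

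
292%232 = 60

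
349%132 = 85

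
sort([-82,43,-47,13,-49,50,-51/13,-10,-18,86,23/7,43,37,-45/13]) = [-82,-49,-47,-18,-10,-51/13,-45/13,23/7,13,37,43,43,50,86]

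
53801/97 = 554 + 63/97 ≈ 554.65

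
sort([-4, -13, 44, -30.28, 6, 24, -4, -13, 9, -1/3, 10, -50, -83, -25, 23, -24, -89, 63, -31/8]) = [-89, -83, -50, -30.28, -25, -24, -13, -13, -4, -4, -31/8, -1/3, 6, 9, 10, 23, 24, 44, 63]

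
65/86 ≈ 0.756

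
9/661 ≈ 0.0136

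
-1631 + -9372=-11003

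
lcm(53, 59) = 3127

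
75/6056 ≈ 0.0124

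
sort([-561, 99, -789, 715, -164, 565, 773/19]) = [-789, -561, -164, 773/19, 99, 565, 715]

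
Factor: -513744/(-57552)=7^1*109^(-1)*139^1=973/109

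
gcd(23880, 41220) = 60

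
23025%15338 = 7687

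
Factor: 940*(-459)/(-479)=2^2*3^3*5^1*17^1*47^1*479^(-1)=431460/479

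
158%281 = 158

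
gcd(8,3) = 1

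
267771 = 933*287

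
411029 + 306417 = 717446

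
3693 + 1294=4987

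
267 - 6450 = -6183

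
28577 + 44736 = 73313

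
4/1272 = 1/318 ≈ 0.00314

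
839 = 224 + 615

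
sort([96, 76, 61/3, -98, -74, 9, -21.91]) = [-98, -74, -21.91, 9, 61/3, 76, 96]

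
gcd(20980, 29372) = 4196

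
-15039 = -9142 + -5897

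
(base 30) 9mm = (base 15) 2907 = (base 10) 8782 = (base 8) 21116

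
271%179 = 92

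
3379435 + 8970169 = 12349604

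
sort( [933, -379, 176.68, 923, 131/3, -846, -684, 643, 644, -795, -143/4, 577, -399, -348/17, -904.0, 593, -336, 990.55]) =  [-904.0, -846, -795, -684, -399, -379, -336, -143/4, -348/17, 131/3, 176.68, 577, 593, 643, 644, 923, 933, 990.55]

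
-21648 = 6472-28120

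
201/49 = 4 + 5/49 ≈ 4.10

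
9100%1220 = 560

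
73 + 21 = 94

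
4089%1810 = 469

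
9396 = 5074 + 4322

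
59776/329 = 181 + 227/329≈181.69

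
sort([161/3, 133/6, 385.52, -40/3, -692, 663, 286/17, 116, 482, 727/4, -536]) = [-692, -536, -40/3, 286/17, 133/6, 161/3, 116, 727/4, 385.52, 482, 663]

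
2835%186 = 45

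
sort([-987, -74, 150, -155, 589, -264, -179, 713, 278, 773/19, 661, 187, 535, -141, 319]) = [-987, -264, -179, -155, -141, -74, 773/19, 150, 187, 278, 319, 535, 589, 661, 713]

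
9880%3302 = 3276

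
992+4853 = 5845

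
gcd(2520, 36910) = 10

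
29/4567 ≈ 0.00635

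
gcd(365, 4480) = 5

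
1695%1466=229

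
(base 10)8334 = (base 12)49a6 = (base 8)20216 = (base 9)12380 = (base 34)774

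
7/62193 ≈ 0.000113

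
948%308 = 24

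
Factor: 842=2^1 * 421^1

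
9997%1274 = 1079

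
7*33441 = 234087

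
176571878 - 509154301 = -332582423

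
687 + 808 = 1495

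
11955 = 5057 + 6898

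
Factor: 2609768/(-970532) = -1*2^1*7^1*29^1*1607^1*242633^(-1) = -652442/242633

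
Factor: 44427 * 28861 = 3^1 * 7^2 * 19^1 * 31^1 * 59^1 * 251^1 = 1282207647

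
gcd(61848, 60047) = 1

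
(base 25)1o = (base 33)1g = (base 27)1m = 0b110001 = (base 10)49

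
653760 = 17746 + 636014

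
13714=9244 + 4470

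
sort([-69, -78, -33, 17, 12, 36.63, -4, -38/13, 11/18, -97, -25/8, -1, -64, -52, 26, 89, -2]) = [-97, -78, -69, -64, -52, -33, -4, -25/8, -38/13, -2, -1, 11/18, 12, 17, 26, 36.63, 89]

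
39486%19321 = 844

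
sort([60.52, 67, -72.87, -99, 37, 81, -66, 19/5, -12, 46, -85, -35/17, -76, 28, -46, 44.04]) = [-99, -85, -76, -72.87, -66, -46, -12, -35/17, 19/5, 28, 37, 44.04, 46, 60.52, 67, 81]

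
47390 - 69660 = -22270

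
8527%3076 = 2375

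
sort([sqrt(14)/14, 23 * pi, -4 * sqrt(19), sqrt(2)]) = [-4 * sqrt(19), sqrt(14)/14, sqrt(2), 23 * pi]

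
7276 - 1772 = 5504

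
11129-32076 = -20947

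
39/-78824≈-0.000495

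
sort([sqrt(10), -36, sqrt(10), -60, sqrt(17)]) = [-60, -36, sqrt(10), sqrt(10), sqrt(17)]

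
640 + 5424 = 6064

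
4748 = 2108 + 2640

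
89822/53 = 1694+40/53 ≈ 1694.75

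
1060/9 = 117 + 7/9 ≈ 117.78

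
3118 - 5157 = -2039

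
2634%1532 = 1102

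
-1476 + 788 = -688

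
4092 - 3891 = 201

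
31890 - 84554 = -52664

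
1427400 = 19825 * 72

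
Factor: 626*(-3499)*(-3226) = 2^2*313^1*1613^1*3499^1 = 7066146524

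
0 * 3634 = 0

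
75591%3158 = 2957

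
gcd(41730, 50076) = 8346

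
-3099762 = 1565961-4665723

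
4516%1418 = 262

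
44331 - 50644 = -6313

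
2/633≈0.00316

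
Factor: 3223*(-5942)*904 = -1*2^4*11^1*113^1*293^1*2971^1 = -17312563664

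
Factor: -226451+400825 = 2^1*87187^1 = 174374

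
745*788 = 587060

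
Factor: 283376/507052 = 2^2*7^(-2)*13^(-1)*89^1 = 356/637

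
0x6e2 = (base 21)3kj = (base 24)31a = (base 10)1762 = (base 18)57g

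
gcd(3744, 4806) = 18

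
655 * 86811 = 56861205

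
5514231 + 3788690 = 9302921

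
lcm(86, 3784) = 3784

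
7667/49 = 156 + 23/49 ≈ 156.47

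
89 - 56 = 33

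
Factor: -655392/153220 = -1 * 2^3 * 3^1 * 5^(-1) * 47^(-1) * 163^(-1) * 6827^1 = -163848/38305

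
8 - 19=-11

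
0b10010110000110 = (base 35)7tg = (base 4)2112012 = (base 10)9606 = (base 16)2586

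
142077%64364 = 13349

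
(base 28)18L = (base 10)1029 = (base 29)16E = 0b10000000101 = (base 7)3000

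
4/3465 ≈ 0.00115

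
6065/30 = 202 + 1/6 ≈ 202.17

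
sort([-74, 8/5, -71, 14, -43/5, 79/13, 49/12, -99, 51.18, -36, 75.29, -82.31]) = [-99, -82.31, -74, -71, -36, -43/5, 8/5, 49/12, 79/13, 14, 51.18, 75.29]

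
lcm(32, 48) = 96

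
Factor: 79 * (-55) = -1 * 5^1 * 11^1 * 79^1 = -4345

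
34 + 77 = 111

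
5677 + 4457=10134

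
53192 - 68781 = -15589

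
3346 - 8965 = -5619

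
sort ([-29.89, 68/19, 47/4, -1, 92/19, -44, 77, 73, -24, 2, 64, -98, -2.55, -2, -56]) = [-98, -56, -44, -29.89, -24, -2.55, -2, -1, 2, 68/19, 92/19, 47/4, 64, 73, 77]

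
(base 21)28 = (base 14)38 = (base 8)62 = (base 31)1j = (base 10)50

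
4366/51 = 85 + 31/51≈85.61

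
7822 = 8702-880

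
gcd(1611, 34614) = 9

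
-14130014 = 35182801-49312815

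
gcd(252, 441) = 63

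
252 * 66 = 16632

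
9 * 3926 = 35334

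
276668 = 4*69167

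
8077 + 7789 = 15866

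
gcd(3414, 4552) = 1138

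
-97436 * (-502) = 48912872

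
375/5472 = 125/1824 ≈ 0.0685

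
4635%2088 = 459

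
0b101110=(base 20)26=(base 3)1201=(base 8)56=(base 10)46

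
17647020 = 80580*219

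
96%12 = 0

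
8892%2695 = 807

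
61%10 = 1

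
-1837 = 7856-9693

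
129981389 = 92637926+37343463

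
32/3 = 10 + 2/3 ≈ 10.67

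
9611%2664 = 1619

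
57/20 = 2 + 17/20 = 2.85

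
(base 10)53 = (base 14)3b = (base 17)32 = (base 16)35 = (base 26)21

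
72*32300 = 2325600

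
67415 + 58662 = 126077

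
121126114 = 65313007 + 55813107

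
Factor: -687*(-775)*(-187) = -1*3^1*5^2*11^1*17^1*31^1*229^1 = -99563475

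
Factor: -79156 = -1 * 2^2 * 7^1 * 11^1 * 257^1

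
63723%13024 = 11627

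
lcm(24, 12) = 24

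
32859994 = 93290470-60430476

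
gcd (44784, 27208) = 8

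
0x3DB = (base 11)818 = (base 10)987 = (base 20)297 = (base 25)1EC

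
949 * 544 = 516256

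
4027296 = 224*17979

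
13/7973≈0.00163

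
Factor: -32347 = -1 * 7^1 * 4621^1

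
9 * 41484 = 373356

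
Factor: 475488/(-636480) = -1*2^(-1)*5^(-1)*17^(-1)*127^1 = -127/170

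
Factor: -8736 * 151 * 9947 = -1 * 2^5 * 3^1 * 7^4 * 13^1 * 29^1 * 151^1 = -13121445792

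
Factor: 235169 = 11^1 * 21379^1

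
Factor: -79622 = -1*2^1*41^1*971^1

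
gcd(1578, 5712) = 6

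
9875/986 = 10 + 15/986 ≈ 10.02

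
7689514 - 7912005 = -222491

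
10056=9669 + 387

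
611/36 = 16 + 35/36 ≈ 16.97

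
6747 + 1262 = 8009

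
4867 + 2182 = 7049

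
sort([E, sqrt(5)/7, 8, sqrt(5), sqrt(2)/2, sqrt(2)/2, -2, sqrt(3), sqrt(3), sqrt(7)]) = [-2, sqrt(5)/7, sqrt(2)/2, sqrt(2)/2, sqrt(3), sqrt(3), sqrt(5), sqrt(7), E, 8]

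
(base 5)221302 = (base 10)7702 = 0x1e16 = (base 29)94h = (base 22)fk2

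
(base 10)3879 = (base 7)14211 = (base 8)7447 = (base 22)807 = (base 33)3ii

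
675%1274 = 675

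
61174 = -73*(-838)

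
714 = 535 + 179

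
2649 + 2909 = 5558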